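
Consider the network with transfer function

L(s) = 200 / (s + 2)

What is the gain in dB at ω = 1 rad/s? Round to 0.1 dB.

At s = jω = j1:
pole (s+2): 2 + j1 → |·| = √(2²+1²) = √5 ≈ 2.2361, ∠ = arctan(1/2) ≈ 26.57°
|L| = 200 / 2.2361 ≈ 89.441
Gain = 20 log₁₀(89.441) ≈ 39.03 dB

39.0 dB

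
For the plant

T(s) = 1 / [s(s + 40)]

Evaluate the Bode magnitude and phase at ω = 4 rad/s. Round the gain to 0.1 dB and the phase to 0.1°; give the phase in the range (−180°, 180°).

At s = jω = j4:
pole (s+40): 40 + j4 → |·| = √(40²+4²) = √1616 ≈ 40.2, ∠ = arctan(4/40) ≈ 5.71°
pole at origin: |s| = 4, ∠ = 90.00° (in denominator)
|T| = 1 / 160.8 ≈ 0.0062189
Gain = 20 log₁₀(0.0062189) ≈ -44.13 dB
∠T = 0.00° − 95.71° = -95.71°

-44.1 dB, -95.7°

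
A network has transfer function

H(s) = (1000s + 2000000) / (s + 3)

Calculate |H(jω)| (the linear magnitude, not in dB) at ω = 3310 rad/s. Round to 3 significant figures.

Substitute s = j3310:
Numerator: 1000(j3310) + 2000000 = 2000000 + j3310000
Denominator: (j3310) + 3 = 3 + j3310
|N| = √(2000000² + 3310000²) ≈ 3.8673e+06, ∠N ≈ 58.86°
|D| = √(3² + 3310²) ≈ 3310, ∠D ≈ 89.95°
|H| = 3.8673e+06 / 3310 ≈ 1168.4

1.17e+03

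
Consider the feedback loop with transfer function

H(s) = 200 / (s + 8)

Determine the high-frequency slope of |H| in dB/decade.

Each pole contributes −20 dB/decade at high frequency; each zero contributes +20 dB/decade.
Net: 0 zero(s) − 1 pole(s) → -20 dB/decade.

-20 dB/decade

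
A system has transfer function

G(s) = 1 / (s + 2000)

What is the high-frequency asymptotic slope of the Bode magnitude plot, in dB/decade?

-20 dB/decade

Each pole contributes −20 dB/decade at high frequency; each zero contributes +20 dB/decade.
Net: 0 zero(s) − 1 pole(s) → -20 dB/decade.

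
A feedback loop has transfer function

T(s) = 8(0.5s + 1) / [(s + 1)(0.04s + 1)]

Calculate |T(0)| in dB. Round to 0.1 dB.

18.1 dB

T(0) = 8 · 1 / 1 = 8
20 log₁₀(8) ≈ 18.06 dB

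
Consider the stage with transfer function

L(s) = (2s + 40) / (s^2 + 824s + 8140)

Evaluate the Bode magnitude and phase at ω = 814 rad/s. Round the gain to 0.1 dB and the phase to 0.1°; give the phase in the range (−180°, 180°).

Substitute s = j814:
Numerator: 2(j814) + 40 = 40 + j1628
Denominator: (j814)^2 + 824(j814) + 8140 = -654456 + j670736
|N| = √(40² + 1628²) ≈ 1628.5, ∠N ≈ 88.59°
|D| = √(654456² + 670736²) ≈ 9.3712e+05, ∠D ≈ 134.30°
|L| = 1628.5 / 9.3712e+05 ≈ 0.0017378
Gain = 20 log₁₀(0.0017378) ≈ -55.20 dB
∠L = 88.59° − 134.30° = -45.71°

-55.2 dB, -45.7°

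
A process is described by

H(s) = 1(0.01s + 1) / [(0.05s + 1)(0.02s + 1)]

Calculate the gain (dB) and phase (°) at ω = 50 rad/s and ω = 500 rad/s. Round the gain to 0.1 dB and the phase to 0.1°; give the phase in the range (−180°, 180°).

At ω = 50 rad/s:
zero (1 + j50·0.01) = 1 + j0.5 → |·| ≈ 1.118, ∠ ≈ 26.57°
pole (1 + j50·0.05) = 1 + j2.5 → |·| ≈ 2.6926, ∠ ≈ 68.20°
pole (1 + j50·0.02) = 1 + j1 → |·| ≈ 1.4142, ∠ ≈ 45.00°
|H| = 1 · 1.118 / (2.6926 · 1.4142) ≈ 0.2936
Gain = 20 log₁₀(0.2936) ≈ -10.64 dB
∠H = (26.57°) − (68.20° + 45.00°) = -86.63°

At ω = 500 rad/s:
zero (1 + j500·0.01) = 1 + j5 → |·| ≈ 5.099, ∠ ≈ 78.69°
pole (1 + j500·0.05) = 1 + j25 → |·| ≈ 25.02, ∠ ≈ 87.71°
pole (1 + j500·0.02) = 1 + j10 → |·| ≈ 10.05, ∠ ≈ 84.29°
|H| = 1 · 5.099 / (25.02 · 10.05) ≈ 0.020278
Gain = 20 log₁₀(0.020278) ≈ -33.86 dB
∠H = (78.69°) − (87.71° + 84.29°) = -93.31°

ω = 50: -10.6 dB, -86.6°; ω = 500: -33.9 dB, -93.3°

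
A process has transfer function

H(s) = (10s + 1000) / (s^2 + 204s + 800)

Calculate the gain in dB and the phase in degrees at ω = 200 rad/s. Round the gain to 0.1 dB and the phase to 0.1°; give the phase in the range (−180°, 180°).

-28.1 dB, -70.4°

Substitute s = j200:
Numerator: 10(j200) + 1000 = 1000 + j2000
Denominator: (j200)^2 + 204(j200) + 800 = -39200 + j40800
|N| = √(1000² + 2000²) ≈ 2236.1, ∠N ≈ 63.43°
|D| = √(39200² + 40800²) ≈ 56580, ∠D ≈ 133.85°
|H| = 2236.1 / 56580 ≈ 0.039521
Gain = 20 log₁₀(0.039521) ≈ -28.06 dB
∠H = 63.43° − 133.85° = -70.42°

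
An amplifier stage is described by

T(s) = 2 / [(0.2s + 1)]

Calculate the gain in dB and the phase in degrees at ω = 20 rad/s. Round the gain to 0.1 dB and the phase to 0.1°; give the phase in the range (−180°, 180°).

At ω = 20 rad/s:
pole (1 + j20·0.2) = 1 + j4 → |·| ≈ 4.1231, ∠ ≈ 75.96°
|T| = 2 · 1 / (4.1231) ≈ 0.48507
Gain = 20 log₁₀(0.48507) ≈ -6.28 dB
∠T = (0°) − (75.96°) = -75.96°

-6.3 dB, -76.0°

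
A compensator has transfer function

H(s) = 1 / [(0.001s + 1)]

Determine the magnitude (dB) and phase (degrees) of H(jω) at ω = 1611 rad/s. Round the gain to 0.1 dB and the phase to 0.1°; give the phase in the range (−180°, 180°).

-5.6 dB, -58.2°

At ω = 1611 rad/s:
pole (1 + j1611·0.001) = 1 + j1.611 → |·| ≈ 1.8961, ∠ ≈ 58.17°
|H| = 1 · 1 / (1.8961) ≈ 0.5274
Gain = 20 log₁₀(0.5274) ≈ -5.56 dB
∠H = (0°) − (58.17°) = -58.17°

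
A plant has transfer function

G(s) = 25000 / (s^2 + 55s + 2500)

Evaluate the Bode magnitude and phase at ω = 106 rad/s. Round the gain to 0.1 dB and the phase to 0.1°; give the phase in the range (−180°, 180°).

At s = jω = j106:
quadratic: (j106)² + 55·j106 + 2500 = -8736 + j5830 → |·| ≈ 10503, ∠ ≈ 146.28°
|G| = 25000 / 10503 ≈ 2.3803
Gain = 20 log₁₀(2.3803) ≈ 7.53 dB
∠G = 0.00° − 146.28° = -146.28°

7.5 dB, -146.3°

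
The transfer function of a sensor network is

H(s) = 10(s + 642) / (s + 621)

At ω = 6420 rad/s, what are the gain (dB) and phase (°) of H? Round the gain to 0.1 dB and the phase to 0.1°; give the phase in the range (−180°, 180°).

At s = jω = j6420:
zero (s+642): 642 + j6420 → |·| = √(642²+6420²) = √41628564 ≈ 6452, ∠ = arctan(6420/642) ≈ 84.29°
pole (s+621): 621 + j6420 → |·| = √(621²+6420²) = √41602041 ≈ 6450, ∠ = arctan(6420/621) ≈ 84.48°
|H| = 10 · 6452 / 6450 ≈ 10.003
Gain = 20 log₁₀(10.003) ≈ 20.00 dB
∠H = 84.29° − 84.48° = -0.19°

20.0 dB, -0.2°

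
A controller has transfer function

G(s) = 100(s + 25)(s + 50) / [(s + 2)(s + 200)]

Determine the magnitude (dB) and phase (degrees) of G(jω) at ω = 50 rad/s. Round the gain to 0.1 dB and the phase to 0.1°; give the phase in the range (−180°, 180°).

At s = jω = j50:
zero (s+25): 25 + j50 → |·| = √(25²+50²) = √3125 ≈ 55.902, ∠ = arctan(50/25) ≈ 63.43°
zero (s+50): 50 + j50 → |·| = √(50²+50²) = √5000 ≈ 70.711, ∠ = arctan(50/50) ≈ 45.00°
pole (s+2): 2 + j50 → |·| = √(2²+50²) = √2504 ≈ 50.04, ∠ = arctan(50/2) ≈ 87.71°
pole (s+200): 200 + j50 → |·| = √(200²+50²) = √42500 ≈ 206.16, ∠ = arctan(50/200) ≈ 14.04°
|G| = 100 · 3952.9 / 10316 ≈ 38.318
Gain = 20 log₁₀(38.318) ≈ 31.67 dB
∠G = 108.43° − 101.75° = 6.68°

31.7 dB, 6.7°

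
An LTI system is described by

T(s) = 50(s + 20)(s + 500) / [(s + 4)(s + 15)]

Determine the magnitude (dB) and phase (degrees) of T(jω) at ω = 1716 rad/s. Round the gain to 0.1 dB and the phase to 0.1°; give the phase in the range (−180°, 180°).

At s = jω = j1716:
zero (s+20): 20 + j1716 → |·| = √(20²+1716²) = √2945056 ≈ 1716.1, ∠ = arctan(1716/20) ≈ 89.33°
zero (s+500): 500 + j1716 → |·| = √(500²+1716²) = √3194656 ≈ 1787.4, ∠ = arctan(1716/500) ≈ 73.76°
pole (s+4): 4 + j1716 → |·| = √(4²+1716²) = √2944672 ≈ 1716, ∠ = arctan(1716/4) ≈ 89.87°
pole (s+15): 15 + j1716 → |·| = √(15²+1716²) = √2944881 ≈ 1716.1, ∠ = arctan(1716/15) ≈ 89.50°
|T| = 50 · 3.0674e+06 / 2.9448e+06 ≈ 52.082
Gain = 20 log₁₀(52.082) ≈ 34.33 dB
∠T = 163.09° − 179.37° = -16.28°

34.3 dB, -16.3°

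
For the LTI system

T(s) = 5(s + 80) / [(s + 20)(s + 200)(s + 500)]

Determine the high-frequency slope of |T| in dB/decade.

Each pole contributes −20 dB/decade at high frequency; each zero contributes +20 dB/decade.
Net: 1 zero(s) − 3 pole(s) → -40 dB/decade.

-40 dB/decade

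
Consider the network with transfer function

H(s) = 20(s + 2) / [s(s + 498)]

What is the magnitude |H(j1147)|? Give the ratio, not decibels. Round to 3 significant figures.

0.0160

At s = jω = j1147:
zero (s+2): 2 + j1147 → |·| = √(2²+1147²) = √1315613 ≈ 1147, ∠ = arctan(1147/2) ≈ 89.90°
pole (s+498): 498 + j1147 → |·| = √(498²+1147²) = √1563613 ≈ 1250.4, ∠ = arctan(1147/498) ≈ 66.53°
pole at origin: |s| = 1147, ∠ = 90.00° (in denominator)
|H| = 20 · 1147 / 1.4342e+06 ≈ 0.015995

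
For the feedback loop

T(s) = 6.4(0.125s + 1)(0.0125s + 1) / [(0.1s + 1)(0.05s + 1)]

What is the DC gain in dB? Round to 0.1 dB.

T(0) = 6.4 · 1 / 1 = 6.4
20 log₁₀(6.4) ≈ 16.12 dB

16.1 dB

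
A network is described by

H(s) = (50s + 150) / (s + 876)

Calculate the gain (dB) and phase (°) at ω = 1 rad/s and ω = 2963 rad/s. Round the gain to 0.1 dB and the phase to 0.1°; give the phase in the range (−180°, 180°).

Substitute s = j1:
Numerator: 50(j1) + 150 = 150 + j50
Denominator: (j1) + 876 = 876 + j1
|N| = √(150² + 50²) ≈ 158.11, ∠N ≈ 18.43°
|D| = √(876² + 1²) ≈ 876, ∠D ≈ 0.07°
|H| = 158.11 / 876 ≈ 0.18049
Gain = 20 log₁₀(0.18049) ≈ -14.87 dB
∠H = 18.43° − 0.07° = 18.36°

Substitute s = j2963:
Numerator: 50(j2963) + 150 = 150 + j148150
Denominator: (j2963) + 876 = 876 + j2963
|N| = √(150² + 148150²) ≈ 1.4815e+05, ∠N ≈ 89.94°
|D| = √(876² + 2963²) ≈ 3089.8, ∠D ≈ 73.53°
|H| = 1.4815e+05 / 3089.8 ≈ 47.948
Gain = 20 log₁₀(47.948) ≈ 33.62 dB
∠H = 89.94° − 73.53° = 16.41°

ω = 1: -14.9 dB, 18.4°; ω = 2963: 33.6 dB, 16.4°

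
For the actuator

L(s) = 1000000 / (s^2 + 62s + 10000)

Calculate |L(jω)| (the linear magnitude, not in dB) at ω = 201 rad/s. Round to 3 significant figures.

At s = jω = j201:
quadratic: (j201)² + 62·j201 + 10000 = -30401 + j12462 → |·| ≈ 32856, ∠ ≈ 157.71°
|L| = 1000000 / 32856 ≈ 30.436

30.4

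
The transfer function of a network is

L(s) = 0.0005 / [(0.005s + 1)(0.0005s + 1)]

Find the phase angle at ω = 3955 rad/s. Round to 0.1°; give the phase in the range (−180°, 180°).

-150.3°

At ω = 3955 rad/s:
pole (1 + j3955·0.005) = 1 + j19.775 → |·| ≈ 19.8, ∠ ≈ 87.11°
pole (1 + j3955·0.0005) = 1 + j1.9775 → |·| ≈ 2.216, ∠ ≈ 63.17°
∠L = (0°) − (87.11° + 63.17°) = -150.28°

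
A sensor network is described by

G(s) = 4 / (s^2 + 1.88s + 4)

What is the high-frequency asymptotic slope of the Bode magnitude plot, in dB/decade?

-40 dB/decade

Each pole contributes −20 dB/decade at high frequency; each zero contributes +20 dB/decade.
Net: 0 zero(s) − 2 pole(s) → -40 dB/decade.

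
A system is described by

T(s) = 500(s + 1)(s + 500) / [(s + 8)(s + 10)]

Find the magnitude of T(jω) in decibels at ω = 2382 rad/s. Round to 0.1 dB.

54.2 dB

At s = jω = j2382:
zero (s+1): 1 + j2382 → |·| = √(1²+2382²) = √5673925 ≈ 2382, ∠ = arctan(2382/1) ≈ 89.98°
zero (s+500): 500 + j2382 → |·| = √(500²+2382²) = √5923924 ≈ 2433.9, ∠ = arctan(2382/500) ≈ 78.15°
pole (s+8): 8 + j2382 → |·| = √(8²+2382²) = √5673988 ≈ 2382, ∠ = arctan(2382/8) ≈ 89.81°
pole (s+10): 10 + j2382 → |·| = √(10²+2382²) = √5674024 ≈ 2382, ∠ = arctan(2382/10) ≈ 89.76°
|T| = 500 · 5.7975e+06 / 5.6739e+06 ≈ 510.89
Gain = 20 log₁₀(510.89) ≈ 54.17 dB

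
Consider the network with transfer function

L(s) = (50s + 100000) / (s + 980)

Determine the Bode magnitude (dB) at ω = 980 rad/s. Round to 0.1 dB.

Substitute s = j980:
Numerator: 50(j980) + 100000 = 100000 + j49000
Denominator: (j980) + 980 = 980 + j980
|N| = √(100000² + 49000²) ≈ 1.1136e+05, ∠N ≈ 26.10°
|D| = √(980² + 980²) ≈ 1385.9, ∠D ≈ 45.00°
|L| = 1.1136e+05 / 1385.9 ≈ 80.352
Gain = 20 log₁₀(80.352) ≈ 38.10 dB

38.1 dB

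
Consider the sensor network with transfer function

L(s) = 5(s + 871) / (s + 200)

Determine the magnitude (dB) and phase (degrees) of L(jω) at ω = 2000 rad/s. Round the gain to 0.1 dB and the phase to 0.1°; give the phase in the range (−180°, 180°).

At s = jω = j2000:
zero (s+871): 871 + j2000 → |·| = √(871²+2000²) = √4758641 ≈ 2181.4, ∠ = arctan(2000/871) ≈ 66.47°
pole (s+200): 200 + j2000 → |·| = √(200²+2000²) = √4040000 ≈ 2010, ∠ = arctan(2000/200) ≈ 84.29°
|L| = 5 · 2181.4 / 2010 ≈ 5.4264
Gain = 20 log₁₀(5.4264) ≈ 14.69 dB
∠L = 66.47° − 84.29° = -17.82°

14.7 dB, -17.8°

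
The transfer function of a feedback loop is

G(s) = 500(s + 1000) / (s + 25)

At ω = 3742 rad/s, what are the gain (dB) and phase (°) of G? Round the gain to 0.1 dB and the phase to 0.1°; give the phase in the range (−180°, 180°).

54.3 dB, -14.6°

At s = jω = j3742:
zero (s+1000): 1000 + j3742 → |·| = √(1000²+3742²) = √15002564 ≈ 3873.3, ∠ = arctan(3742/1000) ≈ 75.04°
pole (s+25): 25 + j3742 → |·| = √(25²+3742²) = √14003189 ≈ 3742.1, ∠ = arctan(3742/25) ≈ 89.62°
|G| = 500 · 3873.3 / 3742.1 ≈ 517.53
Gain = 20 log₁₀(517.53) ≈ 54.28 dB
∠G = 75.04° − 89.62° = -14.58°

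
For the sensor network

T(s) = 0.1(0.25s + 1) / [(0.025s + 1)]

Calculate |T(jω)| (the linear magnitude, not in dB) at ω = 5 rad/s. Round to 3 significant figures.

0.159

At ω = 5 rad/s:
zero (1 + j5·0.25) = 1 + j1.25 → |·| ≈ 1.6008, ∠ ≈ 51.34°
pole (1 + j5·0.025) = 1 + j0.125 → |·| ≈ 1.0078, ∠ ≈ 7.13°
|T| = 0.1 · 1.6008 / (1.0078) ≈ 0.15884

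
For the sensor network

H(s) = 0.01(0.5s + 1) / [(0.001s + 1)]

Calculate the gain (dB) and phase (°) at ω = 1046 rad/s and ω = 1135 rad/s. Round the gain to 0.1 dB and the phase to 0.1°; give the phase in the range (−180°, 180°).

ω = 1046: 11.2 dB, 43.6°; ω = 1135: 11.5 dB, 41.3°

At ω = 1046 rad/s:
zero (1 + j1046·0.5) = 1 + j523 → |·| ≈ 523, ∠ ≈ 89.89°
pole (1 + j1046·0.001) = 1 + j1.046 → |·| ≈ 1.4471, ∠ ≈ 46.29°
|H| = 0.01 · 523 / (1.4471) ≈ 3.6141
Gain = 20 log₁₀(3.6141) ≈ 11.16 dB
∠H = (89.89°) − (46.29°) = 43.60°

At ω = 1135 rad/s:
zero (1 + j1135·0.5) = 1 + j567.5 → |·| ≈ 567.5, ∠ ≈ 89.90°
pole (1 + j1135·0.001) = 1 + j1.135 → |·| ≈ 1.5127, ∠ ≈ 48.62°
|H| = 0.01 · 567.5 / (1.5127) ≈ 3.7516
Gain = 20 log₁₀(3.7516) ≈ 11.48 dB
∠H = (89.90°) − (48.62°) = 41.28°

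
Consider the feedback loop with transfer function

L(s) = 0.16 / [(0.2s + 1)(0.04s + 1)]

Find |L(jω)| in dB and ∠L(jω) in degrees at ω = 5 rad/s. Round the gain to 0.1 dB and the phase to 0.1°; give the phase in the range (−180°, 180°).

-19.1 dB, -56.3°

At ω = 5 rad/s:
pole (1 + j5·0.2) = 1 + j1 → |·| ≈ 1.4142, ∠ ≈ 45.00°
pole (1 + j5·0.04) = 1 + j0.2 → |·| ≈ 1.0198, ∠ ≈ 11.31°
|L| = 0.16 · 1 / (1.4142 · 1.0198) ≈ 0.11094
Gain = 20 log₁₀(0.11094) ≈ -19.10 dB
∠L = (0°) − (45.00° + 11.31°) = -56.31°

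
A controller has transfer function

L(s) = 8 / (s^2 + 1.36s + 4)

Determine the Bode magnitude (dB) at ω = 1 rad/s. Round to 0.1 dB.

At s = jω = j1:
quadratic: (j1)² + 1.36·j1 + 4 = 3 + j1.36 → |·| ≈ 3.2939, ∠ ≈ 24.39°
|L| = 8 / 3.2939 ≈ 2.4287
Gain = 20 log₁₀(2.4287) ≈ 7.71 dB

7.7 dB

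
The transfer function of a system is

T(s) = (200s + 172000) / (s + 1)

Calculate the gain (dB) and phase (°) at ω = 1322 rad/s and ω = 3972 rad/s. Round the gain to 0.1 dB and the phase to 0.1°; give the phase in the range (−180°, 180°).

ω = 1322: 47.6 dB, -33.0°; ω = 3972: 46.2 dB, -12.2°

Substitute s = j1322:
Numerator: 200(j1322) + 172000 = 172000 + j264400
Denominator: (j1322) + 1 = 1 + j1322
|N| = √(172000² + 264400²) ≈ 3.1542e+05, ∠N ≈ 56.95°
|D| = √(1² + 1322²) ≈ 1322, ∠D ≈ 89.96°
|T| = 3.1542e+05 / 1322 ≈ 238.59
Gain = 20 log₁₀(238.59) ≈ 47.55 dB
∠T = 56.95° − 89.96° = -33.01°

Substitute s = j3972:
Numerator: 200(j3972) + 172000 = 172000 + j794400
Denominator: (j3972) + 1 = 1 + j3972
|N| = √(172000² + 794400²) ≈ 8.1281e+05, ∠N ≈ 77.78°
|D| = √(1² + 3972²) ≈ 3972, ∠D ≈ 89.99°
|T| = 8.1281e+05 / 3972 ≈ 204.63
Gain = 20 log₁₀(204.63) ≈ 46.22 dB
∠T = 77.78° − 89.99° = -12.21°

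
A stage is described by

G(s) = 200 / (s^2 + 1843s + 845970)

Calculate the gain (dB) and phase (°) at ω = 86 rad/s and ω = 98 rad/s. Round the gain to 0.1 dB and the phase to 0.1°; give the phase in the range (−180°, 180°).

ω = 86: -72.6 dB, -10.7°; ω = 98: -72.6 dB, -12.2°

Substitute s = j86:
Numerator: 200 = 200 + j0
Denominator: (j86)^2 + 1843(j86) + 845970 = 838574 + j158498
|N| = √(200² + 0²) ≈ 200, ∠N ≈ 0.00°
|D| = √(838574² + 158498²) ≈ 8.5342e+05, ∠D ≈ 10.70°
|G| = 200 / 8.5342e+05 ≈ 0.00023435
Gain = 20 log₁₀(0.00023435) ≈ -72.60 dB
∠G = 0.00° − 10.70° = -10.70°

Substitute s = j98:
Numerator: 200 = 200 + j0
Denominator: (j98)^2 + 1843(j98) + 845970 = 836366 + j180614
|N| = √(200² + 0²) ≈ 200, ∠N ≈ 0.00°
|D| = √(836366² + 180614²) ≈ 8.5565e+05, ∠D ≈ 12.19°
|G| = 200 / 8.5565e+05 ≈ 0.00023374
Gain = 20 log₁₀(0.00023374) ≈ -72.63 dB
∠G = 0.00° − 12.19° = -12.19°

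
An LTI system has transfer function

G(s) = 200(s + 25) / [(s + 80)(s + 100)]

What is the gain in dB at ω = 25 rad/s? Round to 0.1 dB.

At s = jω = j25:
zero (s+25): 25 + j25 → |·| = √(25²+25²) = √1250 ≈ 35.355, ∠ = arctan(25/25) ≈ 45.00°
pole (s+80): 80 + j25 → |·| = √(80²+25²) = √7025 ≈ 83.815, ∠ = arctan(25/80) ≈ 17.35°
pole (s+100): 100 + j25 → |·| = √(100²+25²) = √10625 ≈ 103.08, ∠ = arctan(25/100) ≈ 14.04°
|G| = 200 · 35.355 / 8639.7 ≈ 0.81843
Gain = 20 log₁₀(0.81843) ≈ -1.74 dB

-1.7 dB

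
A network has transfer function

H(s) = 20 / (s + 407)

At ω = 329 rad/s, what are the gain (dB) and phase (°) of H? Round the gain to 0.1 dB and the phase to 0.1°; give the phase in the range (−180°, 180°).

Substitute s = j329:
Numerator: 20 = 20 + j0
Denominator: (j329) + 407 = 407 + j329
|N| = √(20² + 0²) ≈ 20, ∠N ≈ 0.00°
|D| = √(407² + 329²) ≈ 523.35, ∠D ≈ 38.95°
|H| = 20 / 523.35 ≈ 0.038215
Gain = 20 log₁₀(0.038215) ≈ -28.36 dB
∠H = 0.00° − 38.95° = -38.95°

-28.4 dB, -39.0°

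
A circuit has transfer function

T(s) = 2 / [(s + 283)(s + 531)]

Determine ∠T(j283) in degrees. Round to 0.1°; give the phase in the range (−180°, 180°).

At s = jω = j283:
pole (s+283): 283 + j283 → |·| = √(283²+283²) = √160178 ≈ 400.22, ∠ = arctan(283/283) ≈ 45.00°
pole (s+531): 531 + j283 → |·| = √(531²+283²) = √362050 ≈ 601.71, ∠ = arctan(283/531) ≈ 28.06°
∠T = 0.00° − 73.06° = -73.06°

-73.1°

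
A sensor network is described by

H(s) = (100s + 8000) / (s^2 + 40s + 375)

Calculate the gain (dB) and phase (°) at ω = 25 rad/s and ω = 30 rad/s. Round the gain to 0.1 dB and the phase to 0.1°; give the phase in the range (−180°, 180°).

Substitute s = j25:
Numerator: 100(j25) + 8000 = 8000 + j2500
Denominator: (j25)^2 + 40(j25) + 375 = -250 + j1000
|N| = √(8000² + 2500²) ≈ 8381.5, ∠N ≈ 17.35°
|D| = √(250² + 1000²) ≈ 1030.8, ∠D ≈ 104.04°
|H| = 8381.5 / 1030.8 ≈ 8.1311
Gain = 20 log₁₀(8.1311) ≈ 18.20 dB
∠H = 17.35° − 104.04° = -86.69°

Substitute s = j30:
Numerator: 100(j30) + 8000 = 8000 + j3000
Denominator: (j30)^2 + 40(j30) + 375 = -525 + j1200
|N| = √(8000² + 3000²) ≈ 8544, ∠N ≈ 20.56°
|D| = √(525² + 1200²) ≈ 1309.8, ∠D ≈ 113.63°
|H| = 8544 / 1309.8 ≈ 6.5231
Gain = 20 log₁₀(6.5231) ≈ 16.29 dB
∠H = 20.56° − 113.63° = -93.07°

ω = 25: 18.2 dB, -86.7°; ω = 30: 16.3 dB, -93.1°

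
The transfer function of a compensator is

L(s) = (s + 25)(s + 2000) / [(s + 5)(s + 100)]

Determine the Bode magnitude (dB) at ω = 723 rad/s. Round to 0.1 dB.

At s = jω = j723:
zero (s+25): 25 + j723 → |·| = √(25²+723²) = √523354 ≈ 723.43, ∠ = arctan(723/25) ≈ 88.02°
zero (s+2000): 2000 + j723 → |·| = √(2000²+723²) = √4522729 ≈ 2126.7, ∠ = arctan(723/2000) ≈ 19.87°
pole (s+5): 5 + j723 → |·| = √(5²+723²) = √522754 ≈ 723.02, ∠ = arctan(723/5) ≈ 89.60°
pole (s+100): 100 + j723 → |·| = √(100²+723²) = √532729 ≈ 729.88, ∠ = arctan(723/100) ≈ 82.13°
|L| = 1 · 1.5385e+06 / 5.2772e+05 ≈ 2.9154
Gain = 20 log₁₀(2.9154) ≈ 9.29 dB

9.3 dB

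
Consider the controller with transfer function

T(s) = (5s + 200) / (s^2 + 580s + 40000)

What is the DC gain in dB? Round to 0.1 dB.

T(0) = 200 / 40000 = 0.005
20 log₁₀(0.005) ≈ -46.02 dB

-46.0 dB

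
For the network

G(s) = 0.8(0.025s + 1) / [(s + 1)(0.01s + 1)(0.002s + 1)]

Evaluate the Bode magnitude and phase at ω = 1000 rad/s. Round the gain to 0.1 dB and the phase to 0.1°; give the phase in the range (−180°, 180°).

-61.0 dB, -150.0°

At ω = 1000 rad/s:
zero (1 + j1000·0.025) = 1 + j25 → |·| ≈ 25.02, ∠ ≈ 87.71°
pole (1 + j1000·1) = 1 + j1000 → |·| ≈ 1000, ∠ ≈ 89.94°
pole (1 + j1000·0.01) = 1 + j10 → |·| ≈ 10.05, ∠ ≈ 84.29°
pole (1 + j1000·0.002) = 1 + j2 → |·| ≈ 2.2361, ∠ ≈ 63.43°
|G| = 0.8 · 25.02 / (1000 · 10.05 · 2.2361) ≈ 0.00089068
Gain = 20 log₁₀(0.00089068) ≈ -61.01 dB
∠G = (87.71°) − (89.94° + 84.29° + 63.43°) = -149.95°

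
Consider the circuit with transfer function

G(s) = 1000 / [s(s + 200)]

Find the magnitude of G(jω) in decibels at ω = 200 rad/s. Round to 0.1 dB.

At s = jω = j200:
pole (s+200): 200 + j200 → |·| = √(200²+200²) = √80000 ≈ 282.84, ∠ = arctan(200/200) ≈ 45.00°
pole at origin: |s| = 200, ∠ = 90.00° (in denominator)
|G| = 1000 / 56568 ≈ 0.017678
Gain = 20 log₁₀(0.017678) ≈ -35.05 dB

-35.1 dB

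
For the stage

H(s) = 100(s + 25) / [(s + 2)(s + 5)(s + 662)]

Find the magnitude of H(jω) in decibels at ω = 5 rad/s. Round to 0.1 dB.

At s = jω = j5:
zero (s+25): 25 + j5 → |·| = √(25²+5²) = √650 ≈ 25.495, ∠ = arctan(5/25) ≈ 11.31°
pole (s+2): 2 + j5 → |·| = √(2²+5²) = √29 ≈ 5.3852, ∠ = arctan(5/2) ≈ 68.20°
pole (s+5): 5 + j5 → |·| = √(5²+5²) = √50 ≈ 7.0711, ∠ = arctan(5/5) ≈ 45.00°
pole (s+662): 662 + j5 → |·| = √(662²+5²) = √438269 ≈ 662.02, ∠ = arctan(5/662) ≈ 0.43°
|H| = 100 · 25.495 / 25209 ≈ 0.10113
Gain = 20 log₁₀(0.10113) ≈ -19.90 dB

-19.9 dB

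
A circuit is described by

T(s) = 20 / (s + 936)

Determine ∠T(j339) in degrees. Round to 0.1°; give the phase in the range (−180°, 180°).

Substitute s = j339:
Numerator: 20 = 20 + j0
Denominator: (j339) + 936 = 936 + j339
|N| = √(20² + 0²) ≈ 20, ∠N ≈ 0.00°
|D| = √(936² + 339²) ≈ 995.5, ∠D ≈ 19.91°
∠T = 0.00° − 19.91° = -19.91°

-19.9°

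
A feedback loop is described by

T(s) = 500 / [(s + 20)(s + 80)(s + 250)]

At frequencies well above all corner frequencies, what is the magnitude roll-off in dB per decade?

-60 dB/decade

Each pole contributes −20 dB/decade at high frequency; each zero contributes +20 dB/decade.
Net: 0 zero(s) − 3 pole(s) → -60 dB/decade.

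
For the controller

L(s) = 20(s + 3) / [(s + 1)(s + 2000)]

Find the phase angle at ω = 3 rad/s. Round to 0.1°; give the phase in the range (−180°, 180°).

At s = jω = j3:
zero (s+3): 3 + j3 → |·| = √(3²+3²) = √18 ≈ 4.2426, ∠ = arctan(3/3) ≈ 45.00°
pole (s+1): 1 + j3 → |·| = √(1²+3²) = √10 ≈ 3.1623, ∠ = arctan(3/1) ≈ 71.57°
pole (s+2000): 2000 + j3 → |·| = √(2000²+3²) = √4000009 ≈ 2000, ∠ = arctan(3/2000) ≈ 0.09°
∠L = 45.00° − 71.66° = -26.66°

-26.7°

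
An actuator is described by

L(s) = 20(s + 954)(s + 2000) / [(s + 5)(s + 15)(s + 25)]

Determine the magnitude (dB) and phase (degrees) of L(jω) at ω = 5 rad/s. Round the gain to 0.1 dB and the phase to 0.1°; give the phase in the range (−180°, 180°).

82.5 dB, -74.3°

At s = jω = j5:
zero (s+954): 954 + j5 → |·| = √(954²+5²) = √910141 ≈ 954.01, ∠ = arctan(5/954) ≈ 0.30°
zero (s+2000): 2000 + j5 → |·| = √(2000²+5²) = √4000025 ≈ 2000, ∠ = arctan(5/2000) ≈ 0.14°
pole (s+5): 5 + j5 → |·| = √(5²+5²) = √50 ≈ 7.0711, ∠ = arctan(5/5) ≈ 45.00°
pole (s+15): 15 + j5 → |·| = √(15²+5²) = √250 ≈ 15.811, ∠ = arctan(5/15) ≈ 18.43°
pole (s+25): 25 + j5 → |·| = √(25²+5²) = √650 ≈ 25.495, ∠ = arctan(5/25) ≈ 11.31°
|L| = 20 · 1.908e+06 / 2850.4 ≈ 13388
Gain = 20 log₁₀(13388) ≈ 82.53 dB
∠L = 0.44° − 74.74° = -74.30°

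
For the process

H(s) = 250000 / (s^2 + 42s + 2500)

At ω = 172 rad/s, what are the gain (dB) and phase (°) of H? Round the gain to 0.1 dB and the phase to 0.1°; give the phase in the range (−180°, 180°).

At s = jω = j172:
quadratic: (j172)² + 42·j172 + 2500 = -27084 + j7224 → |·| ≈ 28031, ∠ ≈ 165.07°
|H| = 250000 / 28031 ≈ 8.9187
Gain = 20 log₁₀(8.9187) ≈ 19.01 dB
∠H = 0.00° − 165.07° = -165.07°

19.0 dB, -165.1°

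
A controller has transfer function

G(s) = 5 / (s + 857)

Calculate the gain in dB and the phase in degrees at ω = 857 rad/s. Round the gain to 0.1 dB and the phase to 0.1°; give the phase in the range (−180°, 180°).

Substitute s = j857:
Numerator: 5 = 5 + j0
Denominator: (j857) + 857 = 857 + j857
|N| = √(5² + 0²) ≈ 5, ∠N ≈ 0.00°
|D| = √(857² + 857²) ≈ 1212, ∠D ≈ 45.00°
|G| = 5 / 1212 ≈ 0.0041254
Gain = 20 log₁₀(0.0041254) ≈ -47.69 dB
∠G = 0.00° − 45.00° = -45.00°

-47.7 dB, -45.0°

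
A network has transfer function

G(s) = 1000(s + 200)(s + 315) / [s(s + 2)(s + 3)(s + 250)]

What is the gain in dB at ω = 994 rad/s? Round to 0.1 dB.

At s = jω = j994:
zero (s+200): 200 + j994 → |·| = √(200²+994²) = √1028036 ≈ 1013.9, ∠ = arctan(994/200) ≈ 78.62°
zero (s+315): 315 + j994 → |·| = √(315²+994²) = √1087261 ≈ 1042.7, ∠ = arctan(994/315) ≈ 72.42°
pole (s+2): 2 + j994 → |·| = √(2²+994²) = √988040 ≈ 994, ∠ = arctan(994/2) ≈ 89.88°
pole (s+3): 3 + j994 → |·| = √(3²+994²) = √988045 ≈ 994, ∠ = arctan(994/3) ≈ 89.83°
pole (s+250): 250 + j994 → |·| = √(250²+994²) = √1050536 ≈ 1025, ∠ = arctan(994/250) ≈ 75.88°
pole at origin: |s| = 994, ∠ = 90.00° (in denominator)
|G| = 1000 · 1.0572e+06 / 1.0067e+12 ≈ 0.0010502
Gain = 20 log₁₀(0.0010502) ≈ -59.57 dB

-59.6 dB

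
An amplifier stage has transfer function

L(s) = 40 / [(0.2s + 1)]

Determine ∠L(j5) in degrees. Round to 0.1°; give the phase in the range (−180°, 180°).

At ω = 5 rad/s:
pole (1 + j5·0.2) = 1 + j1 → |·| ≈ 1.4142, ∠ ≈ 45.00°
∠L = (0°) − (45.00°) = -45.00°

-45.0°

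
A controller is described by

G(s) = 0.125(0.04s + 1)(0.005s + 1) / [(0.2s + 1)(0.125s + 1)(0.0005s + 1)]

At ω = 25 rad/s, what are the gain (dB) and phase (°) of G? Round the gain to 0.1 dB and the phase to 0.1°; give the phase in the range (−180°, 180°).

At ω = 25 rad/s:
zero (1 + j25·0.04) = 1 + j1 → |·| ≈ 1.4142, ∠ ≈ 45.00°
zero (1 + j25·0.005) = 1 + j0.125 → |·| ≈ 1.0078, ∠ ≈ 7.13°
pole (1 + j25·0.2) = 1 + j5 → |·| ≈ 5.099, ∠ ≈ 78.69°
pole (1 + j25·0.125) = 1 + j3.125 → |·| ≈ 3.2811, ∠ ≈ 72.26°
pole (1 + j25·0.0005) = 1 + j0.0125 → |·| ≈ 1.0001, ∠ ≈ 0.72°
|G| = 0.125 · 1.4142 · 1.0078 / (5.099 · 3.2811 · 1.0001) ≈ 0.010647
Gain = 20 log₁₀(0.010647) ≈ -39.46 dB
∠G = (45.00° + 7.13°) − (78.69° + 72.26° + 0.72°) = -99.54°

-39.5 dB, -99.5°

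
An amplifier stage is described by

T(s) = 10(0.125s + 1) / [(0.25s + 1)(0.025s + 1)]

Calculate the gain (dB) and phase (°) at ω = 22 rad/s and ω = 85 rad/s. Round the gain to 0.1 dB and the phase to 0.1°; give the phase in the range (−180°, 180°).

ω = 22: 13.2 dB, -38.5°; ω = 85: 6.6 dB, -67.5°

At ω = 22 rad/s:
zero (1 + j22·0.125) = 1 + j2.75 → |·| ≈ 2.9262, ∠ ≈ 70.02°
pole (1 + j22·0.25) = 1 + j5.5 → |·| ≈ 5.5902, ∠ ≈ 79.70°
pole (1 + j22·0.025) = 1 + j0.55 → |·| ≈ 1.1413, ∠ ≈ 28.81°
|T| = 10 · 2.9262 / (5.5902 · 1.1413) ≈ 4.5865
Gain = 20 log₁₀(4.5865) ≈ 13.23 dB
∠T = (70.02°) − (79.70° + 28.81°) = -38.49°

At ω = 85 rad/s:
zero (1 + j85·0.125) = 1 + j10.625 → |·| ≈ 10.672, ∠ ≈ 84.62°
pole (1 + j85·0.25) = 1 + j21.25 → |·| ≈ 21.274, ∠ ≈ 87.31°
pole (1 + j85·0.025) = 1 + j2.125 → |·| ≈ 2.3485, ∠ ≈ 64.80°
|T| = 10 · 10.672 / (21.274 · 2.3485) ≈ 2.136
Gain = 20 log₁₀(2.136) ≈ 6.59 dB
∠T = (84.62°) − (87.31° + 64.80°) = -67.49°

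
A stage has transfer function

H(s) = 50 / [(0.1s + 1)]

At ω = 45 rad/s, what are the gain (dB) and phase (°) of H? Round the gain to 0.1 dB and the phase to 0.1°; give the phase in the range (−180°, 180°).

At ω = 45 rad/s:
pole (1 + j45·0.1) = 1 + j4.5 → |·| ≈ 4.6098, ∠ ≈ 77.47°
|H| = 50 · 1 / (4.6098) ≈ 10.846
Gain = 20 log₁₀(10.846) ≈ 20.71 dB
∠H = (0°) − (77.47°) = -77.47°

20.7 dB, -77.5°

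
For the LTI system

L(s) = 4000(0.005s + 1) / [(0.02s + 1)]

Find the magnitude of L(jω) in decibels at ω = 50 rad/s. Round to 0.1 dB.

69.3 dB

At ω = 50 rad/s:
zero (1 + j50·0.005) = 1 + j0.25 → |·| ≈ 1.0308, ∠ ≈ 14.04°
pole (1 + j50·0.02) = 1 + j1 → |·| ≈ 1.4142, ∠ ≈ 45.00°
|L| = 4000 · 1.0308 / (1.4142) ≈ 2915.6
Gain = 20 log₁₀(2915.6) ≈ 69.29 dB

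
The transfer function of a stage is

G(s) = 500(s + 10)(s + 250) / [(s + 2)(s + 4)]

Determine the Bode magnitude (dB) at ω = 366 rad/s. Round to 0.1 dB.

At s = jω = j366:
zero (s+10): 10 + j366 → |·| = √(10²+366²) = √134056 ≈ 366.14, ∠ = arctan(366/10) ≈ 88.43°
zero (s+250): 250 + j366 → |·| = √(250²+366²) = √196456 ≈ 443.23, ∠ = arctan(366/250) ≈ 55.66°
pole (s+2): 2 + j366 → |·| = √(2²+366²) = √133960 ≈ 366.01, ∠ = arctan(366/2) ≈ 89.69°
pole (s+4): 4 + j366 → |·| = √(4²+366²) = √133972 ≈ 366.02, ∠ = arctan(366/4) ≈ 89.37°
|G| = 500 · 1.6228e+05 / 1.3397e+05 ≈ 605.66
Gain = 20 log₁₀(605.66) ≈ 55.64 dB

55.6 dB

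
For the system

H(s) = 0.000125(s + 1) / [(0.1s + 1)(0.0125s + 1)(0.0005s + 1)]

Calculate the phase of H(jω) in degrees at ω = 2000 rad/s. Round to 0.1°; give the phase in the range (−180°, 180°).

-132.5°

At ω = 2000 rad/s:
zero (1 + j2000·1) = 1 + j2000 → |·| ≈ 2000, ∠ ≈ 89.97°
pole (1 + j2000·0.1) = 1 + j200 → |·| ≈ 200, ∠ ≈ 89.71°
pole (1 + j2000·0.0125) = 1 + j25 → |·| ≈ 25.02, ∠ ≈ 87.71°
pole (1 + j2000·0.0005) = 1 + j1 → |·| ≈ 1.4142, ∠ ≈ 45.00°
∠H = (89.97°) − (89.71° + 87.71° + 45.00°) = -132.45°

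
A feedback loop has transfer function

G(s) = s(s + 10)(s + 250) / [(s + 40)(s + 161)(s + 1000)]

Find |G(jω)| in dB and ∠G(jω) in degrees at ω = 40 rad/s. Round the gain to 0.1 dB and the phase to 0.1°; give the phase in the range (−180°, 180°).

-27.0 dB, 113.8°

At s = jω = j40:
zero (s+10): 10 + j40 → |·| = √(10²+40²) = √1700 ≈ 41.231, ∠ = arctan(40/10) ≈ 75.96°
zero (s+250): 250 + j40 → |·| = √(250²+40²) = √64100 ≈ 253.18, ∠ = arctan(40/250) ≈ 9.09°
zero at origin: s = j40 → |·| = 40, ∠ = 90.00°
pole (s+40): 40 + j40 → |·| = √(40²+40²) = √3200 ≈ 56.569, ∠ = arctan(40/40) ≈ 45.00°
pole (s+161): 161 + j40 → |·| = √(161²+40²) = √27521 ≈ 165.89, ∠ = arctan(40/161) ≈ 13.95°
pole (s+1000): 1000 + j40 → |·| = √(1000²+40²) = √1001600 ≈ 1000.8, ∠ = arctan(40/1000) ≈ 2.29°
|G| = 1 · 4.1755e+05 / 9.3917e+06 ≈ 0.044459
Gain = 20 log₁₀(0.044459) ≈ -27.04 dB
∠G = 175.05° − 61.24° = 113.81°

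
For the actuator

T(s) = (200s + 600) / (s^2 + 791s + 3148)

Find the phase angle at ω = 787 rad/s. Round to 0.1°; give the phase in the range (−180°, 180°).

-44.9°

Substitute s = j787:
Numerator: 200(j787) + 600 = 600 + j157400
Denominator: (j787)^2 + 791(j787) + 3148 = -616221 + j622517
|N| = √(600² + 157400²) ≈ 1.574e+05, ∠N ≈ 89.78°
|D| = √(616221² + 622517²) ≈ 8.7593e+05, ∠D ≈ 134.71°
∠T = 89.78° − 134.71° = -44.93°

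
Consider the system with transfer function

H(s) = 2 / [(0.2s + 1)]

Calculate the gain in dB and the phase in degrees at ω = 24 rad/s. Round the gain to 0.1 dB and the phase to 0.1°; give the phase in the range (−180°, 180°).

-7.8 dB, -78.2°

At ω = 24 rad/s:
pole (1 + j24·0.2) = 1 + j4.8 → |·| ≈ 4.9031, ∠ ≈ 78.23°
|H| = 2 · 1 / (4.9031) ≈ 0.40791
Gain = 20 log₁₀(0.40791) ≈ -7.79 dB
∠H = (0°) − (78.23°) = -78.23°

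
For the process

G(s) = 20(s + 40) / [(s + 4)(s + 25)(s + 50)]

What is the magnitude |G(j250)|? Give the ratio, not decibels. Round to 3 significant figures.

0.000316

At s = jω = j250:
zero (s+40): 40 + j250 → |·| = √(40²+250²) = √64100 ≈ 253.18, ∠ = arctan(250/40) ≈ 80.91°
pole (s+4): 4 + j250 → |·| = √(4²+250²) = √62516 ≈ 250.03, ∠ = arctan(250/4) ≈ 89.08°
pole (s+25): 25 + j250 → |·| = √(25²+250²) = √63125 ≈ 251.25, ∠ = arctan(250/25) ≈ 84.29°
pole (s+50): 50 + j250 → |·| = √(50²+250²) = √65000 ≈ 254.95, ∠ = arctan(250/50) ≈ 78.69°
|G| = 20 · 253.18 / 1.6016e+07 ≈ 0.00031616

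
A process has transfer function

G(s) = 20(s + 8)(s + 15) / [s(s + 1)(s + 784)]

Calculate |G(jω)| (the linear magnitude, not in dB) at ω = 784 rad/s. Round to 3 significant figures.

0.0180

At s = jω = j784:
zero (s+8): 8 + j784 → |·| = √(8²+784²) = √614720 ≈ 784.04, ∠ = arctan(784/8) ≈ 89.42°
zero (s+15): 15 + j784 → |·| = √(15²+784²) = √614881 ≈ 784.14, ∠ = arctan(784/15) ≈ 88.90°
pole (s+1): 1 + j784 → |·| = √(1²+784²) = √614657 ≈ 784, ∠ = arctan(784/1) ≈ 89.93°
pole (s+784): 784 + j784 → |·| = √(784²+784²) = √1229312 ≈ 1108.7, ∠ = arctan(784/784) ≈ 45.00°
pole at origin: |s| = 784, ∠ = 90.00° (in denominator)
|G| = 20 · 6.148e+05 / 6.8147e+08 ≈ 0.018043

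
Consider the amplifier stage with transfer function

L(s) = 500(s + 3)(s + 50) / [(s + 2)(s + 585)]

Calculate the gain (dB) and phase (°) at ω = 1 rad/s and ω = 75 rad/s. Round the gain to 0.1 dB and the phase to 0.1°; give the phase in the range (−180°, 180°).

ω = 1: 35.6 dB, -7.1°; ω = 75: 37.7 dB, 48.2°

At s = jω = j1:
zero (s+3): 3 + j1 → |·| = √(3²+1²) = √10 ≈ 3.1623, ∠ = arctan(1/3) ≈ 18.43°
zero (s+50): 50 + j1 → |·| = √(50²+1²) = √2501 ≈ 50.01, ∠ = arctan(1/50) ≈ 1.15°
pole (s+2): 2 + j1 → |·| = √(2²+1²) = √5 ≈ 2.2361, ∠ = arctan(1/2) ≈ 26.57°
pole (s+585): 585 + j1 → |·| = √(585²+1²) = √342226 ≈ 585, ∠ = arctan(1/585) ≈ 0.10°
|L| = 500 · 158.15 / 1308.1 ≈ 60.45
Gain = 20 log₁₀(60.45) ≈ 35.63 dB
∠L = 19.58° − 26.67° = -7.09°

At s = jω = j75:
zero (s+3): 3 + j75 → |·| = √(3²+75²) = √5634 ≈ 75.06, ∠ = arctan(75/3) ≈ 87.71°
zero (s+50): 50 + j75 → |·| = √(50²+75²) = √8125 ≈ 90.139, ∠ = arctan(75/50) ≈ 56.31°
pole (s+2): 2 + j75 → |·| = √(2²+75²) = √5629 ≈ 75.027, ∠ = arctan(75/2) ≈ 88.47°
pole (s+585): 585 + j75 → |·| = √(585²+75²) = √347850 ≈ 589.79, ∠ = arctan(75/585) ≈ 7.31°
|L| = 500 · 6765.8 / 44250 ≈ 76.45
Gain = 20 log₁₀(76.45) ≈ 37.67 dB
∠L = 144.02° − 95.78° = 48.24°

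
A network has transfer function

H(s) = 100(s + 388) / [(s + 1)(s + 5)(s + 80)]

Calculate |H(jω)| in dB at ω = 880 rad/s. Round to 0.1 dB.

-77.0 dB

At s = jω = j880:
zero (s+388): 388 + j880 → |·| = √(388²+880²) = √924944 ≈ 961.74, ∠ = arctan(880/388) ≈ 66.21°
pole (s+1): 1 + j880 → |·| = √(1²+880²) = √774401 ≈ 880, ∠ = arctan(880/1) ≈ 89.93°
pole (s+5): 5 + j880 → |·| = √(5²+880²) = √774425 ≈ 880.01, ∠ = arctan(880/5) ≈ 89.67°
pole (s+80): 80 + j880 → |·| = √(80²+880²) = √780800 ≈ 883.63, ∠ = arctan(880/80) ≈ 84.81°
|H| = 100 · 961.74 / 6.8429e+08 ≈ 0.00014055
Gain = 20 log₁₀(0.00014055) ≈ -77.04 dB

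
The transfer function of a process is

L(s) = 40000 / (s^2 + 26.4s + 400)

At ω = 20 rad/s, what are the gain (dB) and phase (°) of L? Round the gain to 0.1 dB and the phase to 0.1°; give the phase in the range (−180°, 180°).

37.6 dB, -90.0°

At s = jω = j20:
quadratic: (j20)² + 26.4·j20 + 400 = 0 + j528 → |·| ≈ 528, ∠ ≈ 90.00°
|L| = 40000 / 528 ≈ 75.758
Gain = 20 log₁₀(75.758) ≈ 37.59 dB
∠L = 0.00° − 90.00° = -90.00°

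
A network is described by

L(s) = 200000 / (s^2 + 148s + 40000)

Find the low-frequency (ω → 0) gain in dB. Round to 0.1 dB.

L(0) = 200000 / 40000 = 5
20 log₁₀(5) ≈ 13.98 dB

14.0 dB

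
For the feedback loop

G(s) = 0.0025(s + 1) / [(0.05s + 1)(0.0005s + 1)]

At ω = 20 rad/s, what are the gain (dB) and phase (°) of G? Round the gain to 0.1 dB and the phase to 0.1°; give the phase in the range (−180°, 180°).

-29.0 dB, 41.6°

At ω = 20 rad/s:
zero (1 + j20·1) = 1 + j20 → |·| ≈ 20.025, ∠ ≈ 87.14°
pole (1 + j20·0.05) = 1 + j1 → |·| ≈ 1.4142, ∠ ≈ 45.00°
pole (1 + j20·0.0005) = 1 + j0.01 → |·| ≈ 1, ∠ ≈ 0.57°
|G| = 0.0025 · 20.025 / (1.4142 · 1) ≈ 0.0354
Gain = 20 log₁₀(0.0354) ≈ -29.02 dB
∠G = (87.14°) − (45.00° + 0.57°) = 41.57°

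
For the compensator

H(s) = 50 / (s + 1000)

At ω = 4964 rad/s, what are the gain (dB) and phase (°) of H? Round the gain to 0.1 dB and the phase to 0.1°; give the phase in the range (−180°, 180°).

-40.1 dB, -78.6°

Substitute s = j4964:
Numerator: 50 = 50 + j0
Denominator: (j4964) + 1000 = 1000 + j4964
|N| = √(50² + 0²) ≈ 50, ∠N ≈ 0.00°
|D| = √(1000² + 4964²) ≈ 5063.7, ∠D ≈ 78.61°
|H| = 50 / 5063.7 ≈ 0.0098742
Gain = 20 log₁₀(0.0098742) ≈ -40.11 dB
∠H = 0.00° − 78.61° = -78.61°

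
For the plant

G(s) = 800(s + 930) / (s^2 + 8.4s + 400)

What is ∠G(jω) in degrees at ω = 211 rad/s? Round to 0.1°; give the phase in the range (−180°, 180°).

-164.9°

At s = jω = j211:
zero (s+930): 930 + j211 → |·| = √(930²+211²) = √909421 ≈ 953.64, ∠ = arctan(211/930) ≈ 12.78°
quadratic: (j211)² + 8.4·j211 + 400 = -44121 + j1772.4 → |·| ≈ 44157, ∠ ≈ 177.70°
∠G = 12.78° − 177.70° = -164.92°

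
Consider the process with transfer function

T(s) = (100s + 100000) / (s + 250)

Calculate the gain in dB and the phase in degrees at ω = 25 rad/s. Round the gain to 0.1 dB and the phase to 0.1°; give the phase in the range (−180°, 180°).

52.0 dB, -4.3°

Substitute s = j25:
Numerator: 100(j25) + 100000 = 100000 + j2500
Denominator: (j25) + 250 = 250 + j25
|N| = √(100000² + 2500²) ≈ 1.0003e+05, ∠N ≈ 1.43°
|D| = √(250² + 25²) ≈ 251.25, ∠D ≈ 5.71°
|T| = 1.0003e+05 / 251.25 ≈ 398.13
Gain = 20 log₁₀(398.13) ≈ 52.00 dB
∠T = 1.43° − 5.71° = -4.28°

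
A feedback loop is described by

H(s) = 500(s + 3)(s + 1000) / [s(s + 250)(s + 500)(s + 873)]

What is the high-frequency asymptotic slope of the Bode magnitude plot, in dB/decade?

Each pole contributes −20 dB/decade at high frequency; each zero contributes +20 dB/decade.
Net: 2 zero(s) − 4 pole(s) → -40 dB/decade.

-40 dB/decade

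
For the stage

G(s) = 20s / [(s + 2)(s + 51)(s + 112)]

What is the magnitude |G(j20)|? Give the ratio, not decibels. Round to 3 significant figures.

At s = jω = j20:
zero at origin: s = j20 → |·| = 20, ∠ = 90.00°
pole (s+2): 2 + j20 → |·| = √(2²+20²) = √404 ≈ 20.1, ∠ = arctan(20/2) ≈ 84.29°
pole (s+51): 51 + j20 → |·| = √(51²+20²) = √3001 ≈ 54.781, ∠ = arctan(20/51) ≈ 21.41°
pole (s+112): 112 + j20 → |·| = √(112²+20²) = √12944 ≈ 113.77, ∠ = arctan(20/112) ≈ 10.12°
|G| = 20 · 20 / 1.2527e+05 ≈ 0.0031931

0.00319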